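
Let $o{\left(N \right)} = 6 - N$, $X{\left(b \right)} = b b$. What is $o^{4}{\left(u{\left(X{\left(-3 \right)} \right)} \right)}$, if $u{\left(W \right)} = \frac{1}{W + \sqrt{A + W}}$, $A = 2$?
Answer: $\frac{7136363287}{6002500} + \frac{17357763 \sqrt{11}}{1500625} \approx 1227.3$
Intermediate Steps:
$X{\left(b \right)} = b^{2}$
$u{\left(W \right)} = \frac{1}{W + \sqrt{2 + W}}$
$o^{4}{\left(u{\left(X{\left(-3 \right)} \right)} \right)} = \left(6 - \frac{1}{\left(-3\right)^{2} + \sqrt{2 + \left(-3\right)^{2}}}\right)^{4} = \left(6 - \frac{1}{9 + \sqrt{2 + 9}}\right)^{4} = \left(6 - \frac{1}{9 + \sqrt{11}}\right)^{4}$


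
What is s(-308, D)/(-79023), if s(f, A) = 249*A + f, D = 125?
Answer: -30817/79023 ≈ -0.38998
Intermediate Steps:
s(f, A) = f + 249*A
s(-308, D)/(-79023) = (-308 + 249*125)/(-79023) = (-308 + 31125)*(-1/79023) = 30817*(-1/79023) = -30817/79023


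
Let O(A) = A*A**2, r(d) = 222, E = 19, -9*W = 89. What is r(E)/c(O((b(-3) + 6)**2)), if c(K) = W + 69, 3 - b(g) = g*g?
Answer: 999/266 ≈ 3.7556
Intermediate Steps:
W = -89/9 (W = -1/9*89 = -89/9 ≈ -9.8889)
b(g) = 3 - g**2 (b(g) = 3 - g*g = 3 - g**2)
O(A) = A**3
c(K) = 532/9 (c(K) = -89/9 + 69 = 532/9)
r(E)/c(O((b(-3) + 6)**2)) = 222/(532/9) = 222*(9/532) = 999/266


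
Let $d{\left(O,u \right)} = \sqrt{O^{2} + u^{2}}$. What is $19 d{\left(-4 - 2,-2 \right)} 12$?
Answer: $456 \sqrt{10} \approx 1442.0$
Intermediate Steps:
$19 d{\left(-4 - 2,-2 \right)} 12 = 19 \sqrt{\left(-4 - 2\right)^{2} + \left(-2\right)^{2}} \cdot 12 = 19 \sqrt{\left(-6\right)^{2} + 4} \cdot 12 = 19 \sqrt{36 + 4} \cdot 12 = 19 \sqrt{40} \cdot 12 = 19 \cdot 2 \sqrt{10} \cdot 12 = 38 \sqrt{10} \cdot 12 = 456 \sqrt{10}$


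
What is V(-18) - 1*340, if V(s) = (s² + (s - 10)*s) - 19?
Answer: 469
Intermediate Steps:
V(s) = -19 + s² + s*(-10 + s) (V(s) = (s² + (-10 + s)*s) - 19 = (s² + s*(-10 + s)) - 19 = -19 + s² + s*(-10 + s))
V(-18) - 1*340 = (-19 - 10*(-18) + 2*(-18)²) - 1*340 = (-19 + 180 + 2*324) - 340 = (-19 + 180 + 648) - 340 = 809 - 340 = 469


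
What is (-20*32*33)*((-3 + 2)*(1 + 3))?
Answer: 84480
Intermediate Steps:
(-20*32*33)*((-3 + 2)*(1 + 3)) = (-640*33)*(-1*4) = -21120*(-4) = 84480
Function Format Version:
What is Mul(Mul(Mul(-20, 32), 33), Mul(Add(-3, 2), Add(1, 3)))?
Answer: 84480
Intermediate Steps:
Mul(Mul(Mul(-20, 32), 33), Mul(Add(-3, 2), Add(1, 3))) = Mul(Mul(-640, 33), Mul(-1, 4)) = Mul(-21120, -4) = 84480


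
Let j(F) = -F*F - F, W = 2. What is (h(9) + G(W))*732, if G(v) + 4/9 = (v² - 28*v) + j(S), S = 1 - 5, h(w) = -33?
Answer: -213988/3 ≈ -71329.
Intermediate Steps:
S = -4
j(F) = -F - F² (j(F) = -F² - F = -F - F²)
G(v) = -112/9 + v² - 28*v (G(v) = -4/9 + ((v² - 28*v) - 1*(-4)*(1 - 4)) = -4/9 + ((v² - 28*v) - 1*(-4)*(-3)) = -4/9 + ((v² - 28*v) - 12) = -4/9 + (-12 + v² - 28*v) = -112/9 + v² - 28*v)
(h(9) + G(W))*732 = (-33 + (-112/9 + 2² - 28*2))*732 = (-33 + (-112/9 + 4 - 56))*732 = (-33 - 580/9)*732 = -877/9*732 = -213988/3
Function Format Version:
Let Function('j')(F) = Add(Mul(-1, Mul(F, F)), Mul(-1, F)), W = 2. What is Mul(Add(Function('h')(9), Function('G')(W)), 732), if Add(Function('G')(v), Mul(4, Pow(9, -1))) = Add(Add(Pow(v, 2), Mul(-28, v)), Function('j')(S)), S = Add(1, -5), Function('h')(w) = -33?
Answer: Rational(-213988, 3) ≈ -71329.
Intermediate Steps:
S = -4
Function('j')(F) = Add(Mul(-1, F), Mul(-1, Pow(F, 2))) (Function('j')(F) = Add(Mul(-1, Pow(F, 2)), Mul(-1, F)) = Add(Mul(-1, F), Mul(-1, Pow(F, 2))))
Function('G')(v) = Add(Rational(-112, 9), Pow(v, 2), Mul(-28, v)) (Function('G')(v) = Add(Rational(-4, 9), Add(Add(Pow(v, 2), Mul(-28, v)), Mul(-1, -4, Add(1, -4)))) = Add(Rational(-4, 9), Add(Add(Pow(v, 2), Mul(-28, v)), Mul(-1, -4, -3))) = Add(Rational(-4, 9), Add(Add(Pow(v, 2), Mul(-28, v)), -12)) = Add(Rational(-4, 9), Add(-12, Pow(v, 2), Mul(-28, v))) = Add(Rational(-112, 9), Pow(v, 2), Mul(-28, v)))
Mul(Add(Function('h')(9), Function('G')(W)), 732) = Mul(Add(-33, Add(Rational(-112, 9), Pow(2, 2), Mul(-28, 2))), 732) = Mul(Add(-33, Add(Rational(-112, 9), 4, -56)), 732) = Mul(Add(-33, Rational(-580, 9)), 732) = Mul(Rational(-877, 9), 732) = Rational(-213988, 3)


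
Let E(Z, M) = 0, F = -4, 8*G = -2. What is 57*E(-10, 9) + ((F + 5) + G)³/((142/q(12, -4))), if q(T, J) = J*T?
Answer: -81/568 ≈ -0.14261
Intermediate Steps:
G = -¼ (G = (⅛)*(-2) = -¼ ≈ -0.25000)
57*E(-10, 9) + ((F + 5) + G)³/((142/q(12, -4))) = 57*0 + ((-4 + 5) - ¼)³/((142/((-4*12)))) = 0 + (1 - ¼)³/((142/(-48))) = 0 + (¾)³/((142*(-1/48))) = 0 + 27/(64*(-71/24)) = 0 + (27/64)*(-24/71) = 0 - 81/568 = -81/568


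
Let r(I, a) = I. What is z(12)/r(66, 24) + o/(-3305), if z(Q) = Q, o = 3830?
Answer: -7104/7271 ≈ -0.97703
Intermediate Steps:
z(12)/r(66, 24) + o/(-3305) = 12/66 + 3830/(-3305) = 12*(1/66) + 3830*(-1/3305) = 2/11 - 766/661 = -7104/7271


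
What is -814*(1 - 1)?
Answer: 0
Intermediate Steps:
-814*(1 - 1) = -814*0 = 0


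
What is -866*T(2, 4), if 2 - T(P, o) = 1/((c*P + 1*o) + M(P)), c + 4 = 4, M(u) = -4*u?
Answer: -3897/2 ≈ -1948.5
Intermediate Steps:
c = 0 (c = -4 + 4 = 0)
T(P, o) = 2 - 1/(o - 4*P) (T(P, o) = 2 - 1/((0*P + 1*o) - 4*P) = 2 - 1/((0 + o) - 4*P) = 2 - 1/(o - 4*P))
-866*T(2, 4) = -866*(-1 - 8*2 + 2*4)/(4 - 4*2) = -866*(-1 - 16 + 8)/(4 - 8) = -866*(-9)/(-4) = -(-433)*(-9)/2 = -866*9/4 = -3897/2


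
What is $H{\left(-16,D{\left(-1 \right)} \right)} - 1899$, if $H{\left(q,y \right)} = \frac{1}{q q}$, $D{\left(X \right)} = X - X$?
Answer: $- \frac{486143}{256} \approx -1899.0$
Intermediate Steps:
$D{\left(X \right)} = 0$
$H{\left(q,y \right)} = \frac{1}{q^{2}}$
$H{\left(-16,D{\left(-1 \right)} \right)} - 1899 = \frac{1}{256} - 1899 = - \frac{486143}{256}$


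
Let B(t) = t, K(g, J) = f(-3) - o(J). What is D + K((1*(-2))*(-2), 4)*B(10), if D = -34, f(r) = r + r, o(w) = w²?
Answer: -254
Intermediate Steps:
f(r) = 2*r
K(g, J) = -6 - J² (K(g, J) = 2*(-3) - J² = -6 - J²)
D + K((1*(-2))*(-2), 4)*B(10) = -34 + (-6 - 1*4²)*10 = -34 + (-6 - 1*16)*10 = -34 + (-6 - 16)*10 = -34 - 22*10 = -34 - 220 = -254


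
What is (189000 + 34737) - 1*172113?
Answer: 51624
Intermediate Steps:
(189000 + 34737) - 1*172113 = 223737 - 172113 = 51624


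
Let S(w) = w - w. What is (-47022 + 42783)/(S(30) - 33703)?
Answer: 4239/33703 ≈ 0.12578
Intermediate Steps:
S(w) = 0
(-47022 + 42783)/(S(30) - 33703) = (-47022 + 42783)/(0 - 33703) = -4239/(-33703) = -4239*(-1/33703) = 4239/33703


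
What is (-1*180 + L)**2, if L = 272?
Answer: 8464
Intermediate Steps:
(-1*180 + L)**2 = (-1*180 + 272)**2 = (-180 + 272)**2 = 92**2 = 8464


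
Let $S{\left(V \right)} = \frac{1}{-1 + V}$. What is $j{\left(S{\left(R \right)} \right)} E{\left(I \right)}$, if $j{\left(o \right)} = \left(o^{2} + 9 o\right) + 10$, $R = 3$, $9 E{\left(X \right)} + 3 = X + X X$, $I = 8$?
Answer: $\frac{1357}{12} \approx 113.08$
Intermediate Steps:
$E{\left(X \right)} = - \frac{1}{3} + \frac{X}{9} + \frac{X^{2}}{9}$ ($E{\left(X \right)} = - \frac{1}{3} + \frac{X + X X}{9} = - \frac{1}{3} + \frac{X + X^{2}}{9} = - \frac{1}{3} + \left(\frac{X}{9} + \frac{X^{2}}{9}\right) = - \frac{1}{3} + \frac{X}{9} + \frac{X^{2}}{9}$)
$j{\left(o \right)} = 10 + o^{2} + 9 o$
$j{\left(S{\left(R \right)} \right)} E{\left(I \right)} = \left(10 + \left(\frac{1}{-1 + 3}\right)^{2} + \frac{9}{-1 + 3}\right) \left(- \frac{1}{3} + \frac{1}{9} \cdot 8 + \frac{8^{2}}{9}\right) = \left(10 + \left(\frac{1}{2}\right)^{2} + \frac{9}{2}\right) \left(- \frac{1}{3} + \frac{8}{9} + \frac{1}{9} \cdot 64\right) = \left(10 + \left(\frac{1}{2}\right)^{2} + 9 \cdot \frac{1}{2}\right) \left(- \frac{1}{3} + \frac{8}{9} + \frac{64}{9}\right) = \left(10 + \frac{1}{4} + \frac{9}{2}\right) \frac{23}{3} = \frac{59}{4} \cdot \frac{23}{3} = \frac{1357}{12}$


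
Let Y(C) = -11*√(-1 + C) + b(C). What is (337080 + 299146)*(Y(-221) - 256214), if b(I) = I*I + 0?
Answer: -131936094298 - 6998486*I*√222 ≈ -1.3194e+11 - 1.0428e+8*I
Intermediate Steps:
b(I) = I² (b(I) = I² + 0 = I²)
Y(C) = C² - 11*√(-1 + C) (Y(C) = -11*√(-1 + C) + C² = C² - 11*√(-1 + C))
(337080 + 299146)*(Y(-221) - 256214) = (337080 + 299146)*(((-221)² - 11*√(-1 - 221)) - 256214) = 636226*((48841 - 11*I*√222) - 256214) = 636226*(-207373 - 11*I*√222) = -131936094298 - 6998486*I*√222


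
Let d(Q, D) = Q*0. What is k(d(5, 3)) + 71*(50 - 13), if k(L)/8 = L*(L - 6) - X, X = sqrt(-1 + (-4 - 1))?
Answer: 2627 - 8*I*sqrt(6) ≈ 2627.0 - 19.596*I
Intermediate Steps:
d(Q, D) = 0
X = I*sqrt(6) (X = sqrt(-1 - 5) = sqrt(-6) = I*sqrt(6) ≈ 2.4495*I)
k(L) = -8*I*sqrt(6) + 8*L*(-6 + L) (k(L) = 8*(L*(L - 6) - I*sqrt(6)) = 8*(L*(-6 + L) - I*sqrt(6)) = -8*I*sqrt(6) + 8*L*(-6 + L))
k(d(5, 3)) + 71*(50 - 13) = (-48*0 + 8*0**2 - 8*I*sqrt(6)) + 71*(50 - 13) = (0 + 8*0 - 8*I*sqrt(6)) + 71*37 = (0 + 0 - 8*I*sqrt(6)) + 2627 = -8*I*sqrt(6) + 2627 = 2627 - 8*I*sqrt(6)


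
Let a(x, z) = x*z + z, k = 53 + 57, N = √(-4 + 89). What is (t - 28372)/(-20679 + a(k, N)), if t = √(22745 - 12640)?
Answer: (28372 - √10105)/(20679 - 111*√85) ≈ 1.4383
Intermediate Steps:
N = √85 ≈ 9.2195
t = √10105 ≈ 100.52
k = 110
a(x, z) = z + x*z
(t - 28372)/(-20679 + a(k, N)) = (√10105 - 28372)/(-20679 + √85*(1 + 110)) = (-28372 + √10105)/(-20679 + √85*111) = (-28372 + √10105)/(-20679 + 111*√85)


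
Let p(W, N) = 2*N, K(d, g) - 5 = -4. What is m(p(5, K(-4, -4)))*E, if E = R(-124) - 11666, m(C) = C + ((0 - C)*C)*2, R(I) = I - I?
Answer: 69996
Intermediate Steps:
K(d, g) = 1 (K(d, g) = 5 - 4 = 1)
R(I) = 0
m(C) = C - 2*C² (m(C) = C + ((-C)*C)*2 = C - C²*2 = C - 2*C²)
E = -11666 (E = 0 - 11666 = -11666)
m(p(5, K(-4, -4)))*E = ((2*1)*(1 - 4))*(-11666) = (2*(1 - 2*2))*(-11666) = (2*(1 - 4))*(-11666) = (2*(-3))*(-11666) = -6*(-11666) = 69996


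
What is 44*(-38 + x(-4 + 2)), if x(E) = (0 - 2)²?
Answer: -1496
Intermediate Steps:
x(E) = 4 (x(E) = (-2)² = 4)
44*(-38 + x(-4 + 2)) = 44*(-38 + 4) = 44*(-34) = -1496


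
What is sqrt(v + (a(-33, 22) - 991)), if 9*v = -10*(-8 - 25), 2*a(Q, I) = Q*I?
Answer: 4*I*sqrt(741)/3 ≈ 36.295*I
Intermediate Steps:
a(Q, I) = I*Q/2 (a(Q, I) = (Q*I)/2 = (I*Q)/2 = I*Q/2)
v = 110/3 (v = (-10*(-8 - 25))/9 = (-10*(-33))/9 = (1/9)*330 = 110/3 ≈ 36.667)
sqrt(v + (a(-33, 22) - 991)) = sqrt(110/3 + ((1/2)*22*(-33) - 991)) = sqrt(110/3 + (-363 - 991)) = sqrt(110/3 - 1354) = sqrt(-3952/3) = 4*I*sqrt(741)/3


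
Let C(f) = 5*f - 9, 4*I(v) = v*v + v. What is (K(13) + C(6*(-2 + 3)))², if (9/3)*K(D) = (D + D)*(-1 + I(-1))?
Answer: 1369/9 ≈ 152.11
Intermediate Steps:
I(v) = v/4 + v²/4 (I(v) = (v*v + v)/4 = (v² + v)/4 = (v + v²)/4 = v/4 + v²/4)
K(D) = -2*D/3 (K(D) = ((D + D)*(-1 + (¼)*(-1)*(1 - 1)))/3 = ((2*D)*(-1 + (¼)*(-1)*0))/3 = ((2*D)*(-1 + 0))/3 = ((2*D)*(-1))/3 = (-2*D)/3 = -2*D/3)
C(f) = -9 + 5*f
(K(13) + C(6*(-2 + 3)))² = (-⅔*13 + (-9 + 5*(6*(-2 + 3))))² = (-26/3 + (-9 + 5*(6*1)))² = (-26/3 + (-9 + 5*6))² = (-26/3 + (-9 + 30))² = (-26/3 + 21)² = (37/3)² = 1369/9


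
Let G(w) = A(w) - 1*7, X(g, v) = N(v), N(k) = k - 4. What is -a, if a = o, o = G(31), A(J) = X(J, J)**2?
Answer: -722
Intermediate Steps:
N(k) = -4 + k
X(g, v) = -4 + v
A(J) = (-4 + J)**2
G(w) = -7 + (-4 + w)**2 (G(w) = (-4 + w)**2 - 1*7 = (-4 + w)**2 - 7 = -7 + (-4 + w)**2)
o = 722 (o = -7 + (-4 + 31)**2 = -7 + 27**2 = -7 + 729 = 722)
a = 722
-a = -1*722 = -722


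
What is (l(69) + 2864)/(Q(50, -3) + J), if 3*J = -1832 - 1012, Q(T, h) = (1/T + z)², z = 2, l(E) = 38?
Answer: -7255000/2359799 ≈ -3.0744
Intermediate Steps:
Q(T, h) = (2 + 1/T)² (Q(T, h) = (1/T + 2)² = (2 + 1/T)²)
J = -948 (J = (-1832 - 1012)/3 = (⅓)*(-2844) = -948)
(l(69) + 2864)/(Q(50, -3) + J) = (38 + 2864)/((1 + 2*50)²/50² - 948) = 2902/((1 + 100)²/2500 - 948) = 2902/((1/2500)*101² - 948) = 2902/((1/2500)*10201 - 948) = 2902/(10201/2500 - 948) = 2902/(-2359799/2500) = 2902*(-2500/2359799) = -7255000/2359799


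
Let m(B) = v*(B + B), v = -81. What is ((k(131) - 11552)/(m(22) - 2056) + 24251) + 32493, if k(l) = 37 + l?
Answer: 79728166/1405 ≈ 56746.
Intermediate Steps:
m(B) = -162*B (m(B) = -81*(B + B) = -162*B)
((k(131) - 11552)/(m(22) - 2056) + 24251) + 32493 = (((37 + 131) - 11552)/(-162*22 - 2056) + 24251) + 32493 = ((168 - 11552)/(-3564 - 2056) + 24251) + 32493 = (-11384/(-5620) + 24251) + 32493 = (-11384*(-1/5620) + 24251) + 32493 = (2846/1405 + 24251) + 32493 = 34075501/1405 + 32493 = 79728166/1405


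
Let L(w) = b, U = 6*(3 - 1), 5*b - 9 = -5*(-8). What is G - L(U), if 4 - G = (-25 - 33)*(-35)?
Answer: -10179/5 ≈ -2035.8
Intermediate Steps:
b = 49/5 (b = 9/5 + (-5*(-8))/5 = 9/5 + (1/5)*40 = 9/5 + 8 = 49/5 ≈ 9.8000)
U = 12 (U = 6*2 = 12)
L(w) = 49/5
G = -2026 (G = 4 - (-25 - 33)*(-35) = 4 - (-58)*(-35) = 4 - 1*2030 = 4 - 2030 = -2026)
G - L(U) = -2026 - 1*49/5 = -2026 - 49/5 = -10179/5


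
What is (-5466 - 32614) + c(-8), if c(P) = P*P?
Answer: -38016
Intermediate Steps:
c(P) = P²
(-5466 - 32614) + c(-8) = (-5466 - 32614) + (-8)² = -38080 + 64 = -38016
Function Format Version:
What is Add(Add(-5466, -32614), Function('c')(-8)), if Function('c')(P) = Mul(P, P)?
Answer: -38016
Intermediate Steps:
Function('c')(P) = Pow(P, 2)
Add(Add(-5466, -32614), Function('c')(-8)) = Add(Add(-5466, -32614), Pow(-8, 2)) = Add(-38080, 64) = -38016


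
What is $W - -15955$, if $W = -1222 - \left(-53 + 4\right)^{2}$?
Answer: $12332$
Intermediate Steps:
$W = -3623$ ($W = -1222 - \left(-49\right)^{2} = -1222 - 2401 = -3623$)
$W - -15955 = -3623 - -15955 = -3623 + 15955 = 12332$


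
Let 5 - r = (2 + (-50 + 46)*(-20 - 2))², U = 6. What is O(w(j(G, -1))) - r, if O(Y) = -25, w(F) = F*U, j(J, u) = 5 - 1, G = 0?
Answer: 8070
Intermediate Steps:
j(J, u) = 4
w(F) = 6*F (w(F) = F*6 = 6*F)
r = -8095 (r = 5 - (2 + (-50 + 46)*(-20 - 2))² = 5 - (2 - 4*(-22))² = 5 - (2 + 88)² = 5 - 1*90² = 5 - 1*8100 = 5 - 8100 = -8095)
O(w(j(G, -1))) - r = -25 - 1*(-8095) = -25 + 8095 = 8070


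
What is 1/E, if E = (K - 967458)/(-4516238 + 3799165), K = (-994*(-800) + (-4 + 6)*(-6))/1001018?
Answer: 358901490157/484221038528 ≈ 0.74119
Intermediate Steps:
K = 397594/500509 (K = (795200 + 2*(-6))*(1/1001018) = (795200 - 12)*(1/1001018) = 795188*(1/1001018) = 397594/500509 ≈ 0.79438)
E = 484221038528/358901490157 (E = (397594/500509 - 967458)/(-4516238 + 3799165) = -484221038528/500509/(-717073) = -484221038528/500509*(-1/717073) = 484221038528/358901490157 ≈ 1.3492)
1/E = 1/(484221038528/358901490157) = 358901490157/484221038528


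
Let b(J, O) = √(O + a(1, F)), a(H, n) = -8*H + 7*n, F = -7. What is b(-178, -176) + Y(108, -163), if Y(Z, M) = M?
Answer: -163 + I*√233 ≈ -163.0 + 15.264*I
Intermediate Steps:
b(J, O) = √(-57 + O) (b(J, O) = √(O + (-8*1 + 7*(-7))) = √(O + (-8 - 49)) = √(O - 57) = √(-57 + O))
b(-178, -176) + Y(108, -163) = √(-57 - 176) - 163 = √(-233) - 163 = I*√233 - 163 = -163 + I*√233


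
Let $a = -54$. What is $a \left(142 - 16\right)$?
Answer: $-6804$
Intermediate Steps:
$a \left(142 - 16\right) = - 54 \left(142 - 16\right) = \left(-54\right) 126 = -6804$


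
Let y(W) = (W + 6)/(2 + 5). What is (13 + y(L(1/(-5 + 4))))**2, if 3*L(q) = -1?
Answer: 84100/441 ≈ 190.70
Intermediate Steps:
L(q) = -1/3 (L(q) = (1/3)*(-1) = -1/3)
y(W) = 6/7 + W/7 (y(W) = (6 + W)/7 = (6 + W)*(1/7) = 6/7 + W/7)
(13 + y(L(1/(-5 + 4))))**2 = (13 + (6/7 + (1/7)*(-1/3)))**2 = (13 + (6/7 - 1/21))**2 = (13 + 17/21)**2 = (290/21)**2 = 84100/441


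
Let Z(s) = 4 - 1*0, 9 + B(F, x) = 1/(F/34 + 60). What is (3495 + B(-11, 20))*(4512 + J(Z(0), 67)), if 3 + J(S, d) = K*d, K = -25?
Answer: 20045244752/2029 ≈ 9.8794e+6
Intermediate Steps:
B(F, x) = -9 + 1/(60 + F/34) (B(F, x) = -9 + 1/(F/34 + 60) = -9 + 1/(60 + F/34))
Z(s) = 4 (Z(s) = 4 + 0 = 4)
J(S, d) = -3 - 25*d
(3495 + B(-11, 20))*(4512 + J(Z(0), 67)) = (3495 + (-18326 - 9*(-11))/(2040 - 11))*(4512 + (-3 - 25*67)) = (3495 + (-18326 + 99)/2029)*(4512 + (-3 - 1675)) = (3495 + (1/2029)*(-18227))*(4512 - 1678) = (3495 - 18227/2029)*2834 = (7073128/2029)*2834 = 20045244752/2029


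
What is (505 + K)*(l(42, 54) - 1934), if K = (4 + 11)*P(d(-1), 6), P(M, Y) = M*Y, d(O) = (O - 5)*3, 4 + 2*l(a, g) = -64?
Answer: 2194320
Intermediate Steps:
l(a, g) = -34 (l(a, g) = -2 + (1/2)*(-64) = -2 - 32 = -34)
d(O) = -15 + 3*O (d(O) = (-5 + O)*3 = -15 + 3*O)
K = -1620 (K = (4 + 11)*((-15 + 3*(-1))*6) = 15*((-15 - 3)*6) = 15*(-18*6) = 15*(-108) = -1620)
(505 + K)*(l(42, 54) - 1934) = (505 - 1620)*(-34 - 1934) = -1115*(-1968) = 2194320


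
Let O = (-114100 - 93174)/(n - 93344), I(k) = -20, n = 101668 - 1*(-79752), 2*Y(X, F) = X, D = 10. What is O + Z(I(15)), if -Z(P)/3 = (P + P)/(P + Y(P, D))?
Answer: -279789/44038 ≈ -6.3534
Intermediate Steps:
Y(X, F) = X/2
n = 181420 (n = 101668 + 79752 = 181420)
O = -103637/44038 (O = (-114100 - 93174)/(181420 - 93344) = -207274/88076 = -207274*1/88076 = -103637/44038 ≈ -2.3534)
Z(P) = -4 (Z(P) = -3*(P + P)/(P + P/2) = -3*2*P/(3*P/2) = -3*2*P*2/(3*P) = -3*4/3 = -4)
O + Z(I(15)) = -103637/44038 - 4 = -279789/44038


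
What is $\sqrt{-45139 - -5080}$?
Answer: $3 i \sqrt{4451} \approx 200.15 i$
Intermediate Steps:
$\sqrt{-45139 - -5080} = \sqrt{-45139 + \left(-19791 + 24871\right)} = \sqrt{-45139 + 5080} = \sqrt{-40059} = 3 i \sqrt{4451}$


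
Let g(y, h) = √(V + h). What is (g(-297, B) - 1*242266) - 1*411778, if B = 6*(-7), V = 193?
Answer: -654044 + √151 ≈ -6.5403e+5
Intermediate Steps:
B = -42
g(y, h) = √(193 + h)
(g(-297, B) - 1*242266) - 1*411778 = (√(193 - 42) - 1*242266) - 1*411778 = (√151 - 242266) - 411778 = (-242266 + √151) - 411778 = -654044 + √151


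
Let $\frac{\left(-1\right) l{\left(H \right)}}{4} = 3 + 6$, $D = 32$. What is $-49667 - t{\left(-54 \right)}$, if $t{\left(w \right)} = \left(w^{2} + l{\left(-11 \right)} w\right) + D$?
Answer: $-54559$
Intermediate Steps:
$l{\left(H \right)} = -36$ ($l{\left(H \right)} = - 4 \left(3 + 6\right) = \left(-4\right) 9 = -36$)
$t{\left(w \right)} = 32 + w^{2} - 36 w$ ($t{\left(w \right)} = \left(w^{2} - 36 w\right) + 32 = 32 + w^{2} - 36 w$)
$-49667 - t{\left(-54 \right)} = -49667 - \left(32 + \left(-54\right)^{2} - -1944\right) = -49667 - \left(32 + 2916 + 1944\right) = -49667 - 4892 = -54559$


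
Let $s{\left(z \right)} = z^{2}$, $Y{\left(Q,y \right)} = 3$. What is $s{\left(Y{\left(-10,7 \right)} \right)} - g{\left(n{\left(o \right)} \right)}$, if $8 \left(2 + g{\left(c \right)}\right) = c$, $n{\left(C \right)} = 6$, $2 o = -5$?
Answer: $\frac{41}{4} \approx 10.25$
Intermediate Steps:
$o = - \frac{5}{2}$ ($o = \frac{1}{2} \left(-5\right) = - \frac{5}{2} \approx -2.5$)
$g{\left(c \right)} = -2 + \frac{c}{8}$
$s{\left(Y{\left(-10,7 \right)} \right)} - g{\left(n{\left(o \right)} \right)} = 3^{2} - \left(-2 + \frac{1}{8} \cdot 6\right) = 9 - \left(-2 + \frac{3}{4}\right) = 9 - - \frac{5}{4} = 9 + \frac{5}{4} = \frac{41}{4}$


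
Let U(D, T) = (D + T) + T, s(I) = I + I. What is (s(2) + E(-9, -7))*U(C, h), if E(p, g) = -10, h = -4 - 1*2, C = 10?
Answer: 12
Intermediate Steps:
s(I) = 2*I
h = -6 (h = -4 - 2 = -6)
U(D, T) = D + 2*T
(s(2) + E(-9, -7))*U(C, h) = (2*2 - 10)*(10 + 2*(-6)) = (4 - 10)*(10 - 12) = -6*(-2) = 12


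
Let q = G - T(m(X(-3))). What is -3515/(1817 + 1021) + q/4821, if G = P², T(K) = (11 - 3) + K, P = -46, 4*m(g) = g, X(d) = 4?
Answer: -1218461/1520222 ≈ -0.80150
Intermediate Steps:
m(g) = g/4
T(K) = 8 + K
G = 2116 (G = (-46)² = 2116)
q = 2107 (q = 2116 - (8 + (¼)*4) = 2116 - (8 + 1) = 2116 - 1*9 = 2116 - 9 = 2107)
-3515/(1817 + 1021) + q/4821 = -3515/(1817 + 1021) + 2107/4821 = -3515/2838 + 2107*(1/4821) = -3515*1/2838 + 2107/4821 = -3515/2838 + 2107/4821 = -1218461/1520222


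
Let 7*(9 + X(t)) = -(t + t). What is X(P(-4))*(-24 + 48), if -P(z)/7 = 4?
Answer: -24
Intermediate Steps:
P(z) = -28 (P(z) = -7*4 = -28)
X(t) = -9 - 2*t/7 (X(t) = -9 + (-(t + t))/7 = -9 + (-2*t)/7 = -9 - 2*t/7)
X(P(-4))*(-24 + 48) = (-9 - 2/7*(-28))*(-24 + 48) = (-9 + 8)*24 = -1*24 = -24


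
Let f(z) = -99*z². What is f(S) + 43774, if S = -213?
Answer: -4447757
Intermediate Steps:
f(S) + 43774 = -99*(-213)² + 43774 = -99*45369 + 43774 = -4491531 + 43774 = -4447757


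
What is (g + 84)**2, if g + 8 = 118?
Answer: 37636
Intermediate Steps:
g = 110 (g = -8 + 118 = 110)
(g + 84)**2 = (110 + 84)**2 = 194**2 = 37636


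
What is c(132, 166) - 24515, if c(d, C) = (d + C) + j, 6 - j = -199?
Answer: -24012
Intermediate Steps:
j = 205 (j = 6 - 1*(-199) = 6 + 199 = 205)
c(d, C) = 205 + C + d (c(d, C) = (d + C) + 205 = (C + d) + 205 = 205 + C + d)
c(132, 166) - 24515 = (205 + 166 + 132) - 24515 = 503 - 24515 = -24012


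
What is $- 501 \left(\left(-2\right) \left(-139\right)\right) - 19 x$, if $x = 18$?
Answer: $-139620$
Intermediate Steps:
$- 501 \left(\left(-2\right) \left(-139\right)\right) - 19 x = - 501 \left(\left(-2\right) \left(-139\right)\right) - 342 = \left(-501\right) 278 - 342 = -139278 - 342 = -139620$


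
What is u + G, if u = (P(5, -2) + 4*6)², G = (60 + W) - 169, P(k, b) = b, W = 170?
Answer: 545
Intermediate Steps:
G = 61 (G = (60 + 170) - 169 = 230 - 169 = 61)
u = 484 (u = (-2 + 4*6)² = (-2 + 24)² = 22² = 484)
u + G = 484 + 61 = 545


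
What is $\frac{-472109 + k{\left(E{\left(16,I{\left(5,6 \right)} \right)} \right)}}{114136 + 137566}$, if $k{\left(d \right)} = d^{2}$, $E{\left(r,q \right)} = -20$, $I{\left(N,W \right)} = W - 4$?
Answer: $- \frac{471709}{251702} \approx -1.8741$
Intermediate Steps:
$I{\left(N,W \right)} = -4 + W$
$\frac{-472109 + k{\left(E{\left(16,I{\left(5,6 \right)} \right)} \right)}}{114136 + 137566} = \frac{-472109 + \left(-20\right)^{2}}{114136 + 137566} = \frac{-472109 + 400}{251702} = \left(-471709\right) \frac{1}{251702} = - \frac{471709}{251702}$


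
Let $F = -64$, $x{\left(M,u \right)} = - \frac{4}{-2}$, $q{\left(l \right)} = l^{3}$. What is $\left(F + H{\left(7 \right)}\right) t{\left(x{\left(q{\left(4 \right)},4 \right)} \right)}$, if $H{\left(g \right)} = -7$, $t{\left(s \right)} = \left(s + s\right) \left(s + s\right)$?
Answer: $-1136$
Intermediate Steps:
$x{\left(M,u \right)} = 2$ ($x{\left(M,u \right)} = \left(-4\right) \left(- \frac{1}{2}\right) = 2$)
$t{\left(s \right)} = 4 s^{2}$ ($t{\left(s \right)} = 2 s 2 s = 4 s^{2}$)
$\left(F + H{\left(7 \right)}\right) t{\left(x{\left(q{\left(4 \right)},4 \right)} \right)} = \left(-64 - 7\right) 4 \cdot 2^{2} = - 71 \cdot 4 \cdot 4 = \left(-71\right) 16 = -1136$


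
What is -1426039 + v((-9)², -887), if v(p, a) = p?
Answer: -1425958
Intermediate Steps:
-1426039 + v((-9)², -887) = -1426039 + (-9)² = -1426039 + 81 = -1425958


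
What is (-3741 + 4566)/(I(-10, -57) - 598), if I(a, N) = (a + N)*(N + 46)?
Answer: 825/139 ≈ 5.9352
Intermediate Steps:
I(a, N) = (46 + N)*(N + a) (I(a, N) = (N + a)*(46 + N) = (46 + N)*(N + a))
(-3741 + 4566)/(I(-10, -57) - 598) = (-3741 + 4566)/(((-57)² + 46*(-57) + 46*(-10) - 57*(-10)) - 598) = 825/((3249 - 2622 - 460 + 570) - 598) = 825/(737 - 598) = 825/139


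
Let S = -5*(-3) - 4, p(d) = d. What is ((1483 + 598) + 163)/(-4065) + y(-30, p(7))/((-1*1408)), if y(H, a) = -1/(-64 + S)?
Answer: -55820107/101115520 ≈ -0.55204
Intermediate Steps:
S = 11 (S = 15 - 4 = 11)
y(H, a) = 1/53 (y(H, a) = -1/(-64 + 11) = -1/(-53) = -1*(-1/53) = 1/53)
((1483 + 598) + 163)/(-4065) + y(-30, p(7))/((-1*1408)) = ((1483 + 598) + 163)/(-4065) + 1/(53*((-1*1408))) = (2081 + 163)*(-1/4065) + (1/53)/(-1408) = 2244*(-1/4065) + (1/53)*(-1/1408) = -748/1355 - 1/74624 = -55820107/101115520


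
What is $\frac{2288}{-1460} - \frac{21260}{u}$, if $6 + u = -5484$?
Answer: $\frac{461962}{200385} \approx 2.3054$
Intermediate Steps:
$u = -5490$ ($u = -6 - 5484 = -5490$)
$\frac{2288}{-1460} - \frac{21260}{u} = \frac{2288}{-1460} - \frac{21260}{-5490} = 2288 \left(- \frac{1}{1460}\right) - - \frac{2126}{549} = - \frac{572}{365} + \frac{2126}{549} = \frac{461962}{200385}$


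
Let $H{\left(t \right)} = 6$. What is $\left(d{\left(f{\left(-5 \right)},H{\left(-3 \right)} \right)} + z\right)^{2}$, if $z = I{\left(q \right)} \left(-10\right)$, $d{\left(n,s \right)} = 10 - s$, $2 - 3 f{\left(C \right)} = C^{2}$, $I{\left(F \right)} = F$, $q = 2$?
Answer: $256$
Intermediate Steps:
$f{\left(C \right)} = \frac{2}{3} - \frac{C^{2}}{3}$
$z = -20$ ($z = 2 \left(-10\right) = -20$)
$\left(d{\left(f{\left(-5 \right)},H{\left(-3 \right)} \right)} + z\right)^{2} = \left(\left(10 - 6\right) - 20\right)^{2} = \left(4 - 20\right)^{2} = \left(-16\right)^{2} = 256$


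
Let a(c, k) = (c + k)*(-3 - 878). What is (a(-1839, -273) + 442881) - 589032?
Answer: 1714521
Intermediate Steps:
a(c, k) = -881*c - 881*k (a(c, k) = (c + k)*(-881) = -881*c - 881*k)
(a(-1839, -273) + 442881) - 589032 = ((-881*(-1839) - 881*(-273)) + 442881) - 589032 = ((1620159 + 240513) + 442881) - 589032 = (1860672 + 442881) - 589032 = 2303553 - 589032 = 1714521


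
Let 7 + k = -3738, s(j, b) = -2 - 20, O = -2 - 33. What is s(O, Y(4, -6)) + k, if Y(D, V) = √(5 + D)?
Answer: -3767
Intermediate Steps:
O = -35
s(j, b) = -22
k = -3745 (k = -7 - 3738 = -3745)
s(O, Y(4, -6)) + k = -22 - 3745 = -3767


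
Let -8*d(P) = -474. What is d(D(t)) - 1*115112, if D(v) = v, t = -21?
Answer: -460211/4 ≈ -1.1505e+5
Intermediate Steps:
d(P) = 237/4 (d(P) = -⅛*(-474) = 237/4)
d(D(t)) - 1*115112 = 237/4 - 1*115112 = 237/4 - 115112 = -460211/4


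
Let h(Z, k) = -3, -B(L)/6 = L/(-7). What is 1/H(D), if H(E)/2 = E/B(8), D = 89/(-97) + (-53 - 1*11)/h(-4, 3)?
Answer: 6984/41587 ≈ 0.16794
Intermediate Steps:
B(L) = 6*L/7 (B(L) = -6*L/(-7) = -6*L*(-1)/7 = -(-6)*L/7 = 6*L/7)
D = 5941/291 (D = 89/(-97) + (-53 - 1*11)/(-3) = 89*(-1/97) + (-53 - 11)*(-⅓) = -89/97 - 64*(-⅓) = -89/97 + 64/3 = 5941/291 ≈ 20.416)
H(E) = 7*E/24 (H(E) = 2*(E/(((6/7)*8))) = 2*(E/(48/7)) = 2*(E*(7/48)) = 2*(7*E/48) = 7*E/24)
1/H(D) = 1/((7/24)*(5941/291)) = 1/(41587/6984) = 6984/41587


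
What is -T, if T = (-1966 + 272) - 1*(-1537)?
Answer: 157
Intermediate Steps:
T = -157 (T = -1694 + 1537 = -157)
-T = -1*(-157) = 157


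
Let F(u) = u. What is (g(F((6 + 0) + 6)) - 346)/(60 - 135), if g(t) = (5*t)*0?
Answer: 346/75 ≈ 4.6133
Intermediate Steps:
g(t) = 0
(g(F((6 + 0) + 6)) - 346)/(60 - 135) = (0 - 346)/(60 - 135) = -346/(-75) = -346*(-1/75) = 346/75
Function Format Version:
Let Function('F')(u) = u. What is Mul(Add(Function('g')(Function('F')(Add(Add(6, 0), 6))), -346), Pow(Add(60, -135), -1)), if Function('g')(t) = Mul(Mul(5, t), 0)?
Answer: Rational(346, 75) ≈ 4.6133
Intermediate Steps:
Function('g')(t) = 0
Mul(Add(Function('g')(Function('F')(Add(Add(6, 0), 6))), -346), Pow(Add(60, -135), -1)) = Mul(Add(0, -346), Pow(Add(60, -135), -1)) = Mul(-346, Pow(-75, -1)) = Mul(-346, Rational(-1, 75)) = Rational(346, 75)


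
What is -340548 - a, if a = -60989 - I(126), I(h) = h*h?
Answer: -263683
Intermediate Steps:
I(h) = h²
a = -76865 (a = -60989 - 1*126² = -60989 - 1*15876 = -60989 - 15876 = -76865)
-340548 - a = -340548 - 1*(-76865) = -340548 + 76865 = -263683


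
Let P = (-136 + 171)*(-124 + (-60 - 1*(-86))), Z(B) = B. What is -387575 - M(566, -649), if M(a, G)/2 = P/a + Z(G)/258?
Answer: -14148574388/36507 ≈ -3.8756e+5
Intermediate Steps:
P = -3430 (P = 35*(-124 + (-60 + 86)) = 35*(-124 + 26) = 35*(-98) = -3430)
M(a, G) = -6860/a + G/129 (M(a, G) = 2*(-3430/a + G/258) = -6860/a + G/129)
-387575 - M(566, -649) = -387575 - (-6860/566 + (1/129)*(-649)) = -387575 - (-6860*1/566 - 649/129) = -387575 - (-3430/283 - 649/129) = -387575 - 1*(-626137/36507) = -387575 + 626137/36507 = -14148574388/36507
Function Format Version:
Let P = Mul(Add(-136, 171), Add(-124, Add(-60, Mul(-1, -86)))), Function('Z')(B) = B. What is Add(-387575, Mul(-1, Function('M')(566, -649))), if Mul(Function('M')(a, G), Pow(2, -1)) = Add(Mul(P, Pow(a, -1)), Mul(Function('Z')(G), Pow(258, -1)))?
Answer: Rational(-14148574388, 36507) ≈ -3.8756e+5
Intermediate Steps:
P = -3430 (P = Mul(35, Add(-124, Add(-60, 86))) = Mul(35, Add(-124, 26)) = Mul(35, -98) = -3430)
Function('M')(a, G) = Add(Mul(-6860, Pow(a, -1)), Mul(Rational(1, 129), G)) (Function('M')(a, G) = Mul(2, Add(Mul(-3430, Pow(a, -1)), Mul(G, Pow(258, -1)))) = Mul(2, Add(Mul(-3430, Pow(a, -1)), Mul(G, Rational(1, 258)))) = Mul(2, Add(Mul(-3430, Pow(a, -1)), Mul(Rational(1, 258), G))) = Add(Mul(-6860, Pow(a, -1)), Mul(Rational(1, 129), G)))
Add(-387575, Mul(-1, Function('M')(566, -649))) = Add(-387575, Mul(-1, Add(Mul(-6860, Pow(566, -1)), Mul(Rational(1, 129), -649)))) = Add(-387575, Mul(-1, Add(Mul(-6860, Rational(1, 566)), Rational(-649, 129)))) = Add(-387575, Mul(-1, Add(Rational(-3430, 283), Rational(-649, 129)))) = Add(-387575, Mul(-1, Rational(-626137, 36507))) = Add(-387575, Rational(626137, 36507)) = Rational(-14148574388, 36507)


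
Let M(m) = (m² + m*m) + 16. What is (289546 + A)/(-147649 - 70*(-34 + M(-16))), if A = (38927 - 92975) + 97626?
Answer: -333124/182229 ≈ -1.8281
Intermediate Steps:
A = 43578 (A = -54048 + 97626 = 43578)
M(m) = 16 + 2*m² (M(m) = (m² + m²) + 16 = 2*m² + 16 = 16 + 2*m²)
(289546 + A)/(-147649 - 70*(-34 + M(-16))) = (289546 + 43578)/(-147649 - 70*(-34 + (16 + 2*(-16)²))) = 333124/(-147649 - 70*(-34 + (16 + 2*256))) = 333124/(-147649 - 70*(-34 + (16 + 512))) = 333124/(-147649 - 70*(-34 + 528)) = 333124/(-147649 - 70*494) = 333124/(-147649 - 34580) = 333124/(-182229) = 333124*(-1/182229) = -333124/182229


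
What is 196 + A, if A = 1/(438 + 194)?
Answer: 123873/632 ≈ 196.00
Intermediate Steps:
A = 1/632 ≈ 0.0015823
196 + A = 196 + 1/632 = 123873/632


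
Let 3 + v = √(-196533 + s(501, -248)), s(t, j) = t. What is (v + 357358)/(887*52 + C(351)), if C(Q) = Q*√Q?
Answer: (357355 + 8*I*√3063)/(46124 + 1053*√39) ≈ 6.7809 + 0.0084014*I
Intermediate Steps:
C(Q) = Q^(3/2)
v = -3 + 8*I*√3063 (v = -3 + √(-196533 + 501) = -3 + √(-196032) = -3 + 8*I*√3063 ≈ -3.0 + 442.75*I)
(v + 357358)/(887*52 + C(351)) = ((-3 + 8*I*√3063) + 357358)/(887*52 + 351^(3/2)) = (357355 + 8*I*√3063)/(46124 + 1053*√39)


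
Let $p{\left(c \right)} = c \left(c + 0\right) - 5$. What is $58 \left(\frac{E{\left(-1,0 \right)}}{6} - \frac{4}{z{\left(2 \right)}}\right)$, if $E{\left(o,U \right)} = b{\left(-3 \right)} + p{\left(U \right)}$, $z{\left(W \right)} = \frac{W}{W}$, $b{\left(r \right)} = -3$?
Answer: $- \frac{928}{3} \approx -309.33$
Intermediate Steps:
$p{\left(c \right)} = -5 + c^{2}$ ($p{\left(c \right)} = c c - 5 = c^{2} - 5 = -5 + c^{2}$)
$z{\left(W \right)} = 1$
$E{\left(o,U \right)} = -8 + U^{2}$ ($E{\left(o,U \right)} = -3 + \left(-5 + U^{2}\right) = -8 + U^{2}$)
$58 \left(\frac{E{\left(-1,0 \right)}}{6} - \frac{4}{z{\left(2 \right)}}\right) = 58 \left(\frac{-8 + 0^{2}}{6} - \frac{4}{1}\right) = 58 \left(\left(-8 + 0\right) \frac{1}{6} - 4\right) = 58 \left(\left(-8\right) \frac{1}{6} - 4\right) = 58 \left(- \frac{4}{3} - 4\right) = 58 \left(- \frac{16}{3}\right) = - \frac{928}{3}$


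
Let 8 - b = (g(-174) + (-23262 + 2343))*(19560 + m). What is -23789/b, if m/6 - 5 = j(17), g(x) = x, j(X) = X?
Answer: -23789/415363364 ≈ -5.7273e-5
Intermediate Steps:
m = 132 (m = 30 + 6*17 = 30 + 102 = 132)
b = 415363364 (b = 8 - (-174 + (-23262 + 2343))*(19560 + 132) = 8 - (-174 - 20919)*19692 = 8 - (-21093)*19692 = 8 - 1*(-415363356) = 8 + 415363356 = 415363364)
-23789/b = -23789/415363364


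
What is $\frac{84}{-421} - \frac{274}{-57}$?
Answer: $\frac{110566}{23997} \approx 4.6075$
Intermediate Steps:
$\frac{84}{-421} - \frac{274}{-57} = 84 \left(- \frac{1}{421}\right) - - \frac{274}{57} = - \frac{84}{421} + \frac{274}{57} = \frac{110566}{23997}$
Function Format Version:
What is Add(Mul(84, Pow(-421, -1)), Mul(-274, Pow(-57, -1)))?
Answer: Rational(110566, 23997) ≈ 4.6075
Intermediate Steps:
Add(Mul(84, Pow(-421, -1)), Mul(-274, Pow(-57, -1))) = Add(Mul(84, Rational(-1, 421)), Mul(-274, Rational(-1, 57))) = Add(Rational(-84, 421), Rational(274, 57)) = Rational(110566, 23997)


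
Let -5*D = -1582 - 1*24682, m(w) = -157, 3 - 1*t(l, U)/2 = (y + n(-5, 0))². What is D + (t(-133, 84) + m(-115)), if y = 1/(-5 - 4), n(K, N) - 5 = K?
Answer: 2066219/405 ≈ 5101.8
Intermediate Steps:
n(K, N) = 5 + K
y = -⅑ (y = 1/(-9) = -⅑ ≈ -0.11111)
t(l, U) = 484/81 (t(l, U) = 6 - 2*(-⅑ + (5 - 5))² = 6 - 2*(-⅑ + 0)² = 6 - 2*(-⅑)² = 6 - 2*1/81 = 6 - 2/81 = 484/81)
D = 26264/5 (D = -(-1582 - 1*24682)/5 = -(-1582 - 24682)/5 = -⅕*(-26264) = 26264/5 ≈ 5252.8)
D + (t(-133, 84) + m(-115)) = 26264/5 + (484/81 - 157) = 26264/5 - 12233/81 = 2066219/405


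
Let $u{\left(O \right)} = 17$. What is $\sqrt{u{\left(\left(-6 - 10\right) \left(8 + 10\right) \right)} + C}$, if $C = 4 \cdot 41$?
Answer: $\sqrt{181} \approx 13.454$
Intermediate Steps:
$C = 164$
$\sqrt{u{\left(\left(-6 - 10\right) \left(8 + 10\right) \right)} + C} = \sqrt{17 + 164} = \sqrt{181}$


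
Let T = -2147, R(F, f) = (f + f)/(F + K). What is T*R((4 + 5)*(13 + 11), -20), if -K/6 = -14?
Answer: 4294/15 ≈ 286.27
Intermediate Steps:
K = 84 (K = -6*(-14) = 84)
R(F, f) = 2*f/(84 + F) (R(F, f) = (f + f)/(F + 84) = (2*f)/(84 + F) = 2*f/(84 + F))
T*R((4 + 5)*(13 + 11), -20) = -4294*(-20)/(84 + (4 + 5)*(13 + 11)) = -4294*(-20)/(84 + 9*24) = -4294*(-20)/(84 + 216) = -4294*(-20)/300 = -2147*(-2/15) = 4294/15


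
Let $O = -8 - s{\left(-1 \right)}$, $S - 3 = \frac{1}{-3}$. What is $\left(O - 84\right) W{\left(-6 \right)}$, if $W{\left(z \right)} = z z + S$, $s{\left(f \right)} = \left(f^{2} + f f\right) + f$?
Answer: $-3596$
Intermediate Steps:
$s{\left(f \right)} = f + 2 f^{2}$ ($s{\left(f \right)} = \left(f^{2} + f^{2}\right) + f = 2 f^{2} + f = f + 2 f^{2}$)
$S = \frac{8}{3}$ ($S = 3 + \frac{1}{-3} = 3 - \frac{1}{3} = \frac{8}{3} \approx 2.6667$)
$O = -9$ ($O = -8 - - (1 + 2 \left(-1\right)) = -8 - - (1 - 2) = -8 - \left(-1\right) \left(-1\right) = -8 - 1 = -9$)
$W{\left(z \right)} = \frac{8}{3} + z^{2}$ ($W{\left(z \right)} = z z + \frac{8}{3} = z^{2} + \frac{8}{3} = \frac{8}{3} + z^{2}$)
$\left(O - 84\right) W{\left(-6 \right)} = \left(-9 - 84\right) \left(\frac{8}{3} + \left(-6\right)^{2}\right) = - 93 \left(\frac{8}{3} + 36\right) = \left(-93\right) \frac{116}{3} = -3596$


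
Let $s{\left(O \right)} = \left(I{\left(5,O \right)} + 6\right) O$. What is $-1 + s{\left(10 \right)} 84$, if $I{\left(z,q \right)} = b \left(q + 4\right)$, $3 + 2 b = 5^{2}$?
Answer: $134399$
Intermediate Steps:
$b = 11$ ($b = - \frac{3}{2} + \frac{5^{2}}{2} = - \frac{3}{2} + \frac{1}{2} \cdot 25 = - \frac{3}{2} + \frac{25}{2} = 11$)
$I{\left(z,q \right)} = 44 + 11 q$ ($I{\left(z,q \right)} = 11 \left(q + 4\right) = 11 \left(4 + q\right) = 44 + 11 q$)
$s{\left(O \right)} = O \left(50 + 11 O\right)$ ($s{\left(O \right)} = \left(\left(44 + 11 O\right) + 6\right) O = \left(50 + 11 O\right) O = O \left(50 + 11 O\right)$)
$-1 + s{\left(10 \right)} 84 = -1 + 10 \left(50 + 11 \cdot 10\right) 84 = -1 + 10 \left(50 + 110\right) 84 = -1 + 10 \cdot 160 \cdot 84 = -1 + 1600 \cdot 84 = -1 + 134400 = 134399$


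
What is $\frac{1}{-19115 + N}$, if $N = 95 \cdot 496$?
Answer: $\frac{1}{28005} \approx 3.5708 \cdot 10^{-5}$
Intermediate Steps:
$N = 47120$
$\frac{1}{-19115 + N} = \frac{1}{-19115 + 47120} = \frac{1}{28005}$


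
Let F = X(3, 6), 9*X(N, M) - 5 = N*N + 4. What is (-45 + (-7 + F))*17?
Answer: -850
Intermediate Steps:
X(N, M) = 1 + N²/9 (X(N, M) = 5/9 + (N*N + 4)/9 = 5/9 + (N² + 4)/9 = 5/9 + (4 + N²)/9 = 5/9 + (4/9 + N²/9) = 1 + N²/9)
F = 2 (F = 1 + (⅑)*3² = 1 + (⅑)*9 = 1 + 1 = 2)
(-45 + (-7 + F))*17 = (-45 + (-7 + 2))*17 = (-45 - 5)*17 = -50*17 = -850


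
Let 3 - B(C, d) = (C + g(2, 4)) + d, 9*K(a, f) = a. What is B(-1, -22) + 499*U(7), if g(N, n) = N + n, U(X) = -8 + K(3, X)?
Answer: -11417/3 ≈ -3805.7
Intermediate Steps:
K(a, f) = a/9
U(X) = -23/3 (U(X) = -8 + (1/9)*3 = -8 + 1/3 = -23/3)
B(C, d) = -3 - C - d (B(C, d) = 3 - ((C + (2 + 4)) + d) = 3 - ((C + 6) + d) = 3 - ((6 + C) + d) = 3 - (6 + C + d) = 3 + (-6 - C - d) = -3 - C - d)
B(-1, -22) + 499*U(7) = (-3 - 1*(-1) - 1*(-22)) + 499*(-23/3) = (-3 + 1 + 22) - 11477/3 = 20 - 11477/3 = -11417/3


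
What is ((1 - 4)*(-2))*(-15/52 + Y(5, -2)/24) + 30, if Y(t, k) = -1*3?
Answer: 1431/52 ≈ 27.519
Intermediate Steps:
Y(t, k) = -3
((1 - 4)*(-2))*(-15/52 + Y(5, -2)/24) + 30 = ((1 - 4)*(-2))*(-15/52 - 3/24) + 30 = (-3*(-2))*(-15*1/52 - 3*1/24) + 30 = 6*(-15/52 - ⅛) + 30 = 6*(-43/104) + 30 = -129/52 + 30 = 1431/52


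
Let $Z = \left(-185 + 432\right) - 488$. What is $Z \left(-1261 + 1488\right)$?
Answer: $-54707$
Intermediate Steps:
$Z = -241$ ($Z = 247 - 488 = -241$)
$Z \left(-1261 + 1488\right) = - 241 \left(-1261 + 1488\right) = \left(-241\right) 227 = -54707$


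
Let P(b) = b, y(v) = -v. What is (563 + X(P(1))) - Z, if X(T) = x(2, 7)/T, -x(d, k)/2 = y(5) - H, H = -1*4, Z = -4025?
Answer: 4590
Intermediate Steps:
H = -4
x(d, k) = 2 (x(d, k) = -2*(-1*5 - 1*(-4)) = -2*(-5 + 4) = -2*(-1) = 2)
X(T) = 2/T
(563 + X(P(1))) - Z = (563 + 2/1) - 1*(-4025) = (563 + 2*1) + 4025 = (563 + 2) + 4025 = 565 + 4025 = 4590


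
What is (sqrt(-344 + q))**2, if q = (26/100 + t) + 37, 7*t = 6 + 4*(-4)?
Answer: -107859/350 ≈ -308.17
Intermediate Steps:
t = -10/7 (t = (6 + 4*(-4))/7 = (6 - 16)/7 = (1/7)*(-10) = -10/7 ≈ -1.4286)
q = 12541/350 (q = (26/100 - 10/7) + 37 = (26*(1/100) - 10/7) + 37 = (13/50 - 10/7) + 37 = -409/350 + 37 = 12541/350 ≈ 35.831)
(sqrt(-344 + q))**2 = (sqrt(-344 + 12541/350))**2 = (sqrt(-107859/350))**2 = (I*sqrt(1510026)/70)**2 = -107859/350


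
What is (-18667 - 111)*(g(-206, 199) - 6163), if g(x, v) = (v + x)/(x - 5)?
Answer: 24418648308/211 ≈ 1.1573e+8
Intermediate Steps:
g(x, v) = (v + x)/(-5 + x)
(-18667 - 111)*(g(-206, 199) - 6163) = (-18667 - 111)*((199 - 206)/(-5 - 206) - 6163) = -18778*(-7/(-211) - 6163) = -18778*(-1/211*(-7) - 6163) = -18778*(7/211 - 6163) = -18778*(-1300386/211) = 24418648308/211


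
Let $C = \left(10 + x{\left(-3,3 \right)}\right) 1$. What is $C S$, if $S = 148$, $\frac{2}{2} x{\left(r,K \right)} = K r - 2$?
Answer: $-148$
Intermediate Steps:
$x{\left(r,K \right)} = -2 + K r$ ($x{\left(r,K \right)} = K r - 2 = -2 + K r$)
$C = -1$ ($C = \left(10 + \left(-2 + 3 \left(-3\right)\right)\right) 1 = \left(10 - 11\right) 1 = \left(-1\right) 1 = -1$)
$C S = \left(-1\right) 148 = -148$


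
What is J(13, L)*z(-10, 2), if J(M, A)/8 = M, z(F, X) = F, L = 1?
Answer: -1040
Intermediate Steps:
J(M, A) = 8*M
J(13, L)*z(-10, 2) = (8*13)*(-10) = 104*(-10) = -1040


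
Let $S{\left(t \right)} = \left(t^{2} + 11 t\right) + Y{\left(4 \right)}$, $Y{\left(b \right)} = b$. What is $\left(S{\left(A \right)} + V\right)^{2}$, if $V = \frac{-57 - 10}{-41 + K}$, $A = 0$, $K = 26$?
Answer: $\frac{16129}{225} \approx 71.684$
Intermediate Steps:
$S{\left(t \right)} = 4 + t^{2} + 11 t$ ($S{\left(t \right)} = \left(t^{2} + 11 t\right) + 4 = 4 + t^{2} + 11 t$)
$V = \frac{67}{15}$ ($V = \frac{-57 - 10}{-41 + 26} = - \frac{67}{-15} = \left(-67\right) \left(- \frac{1}{15}\right) = \frac{67}{15} \approx 4.4667$)
$\left(S{\left(A \right)} + V\right)^{2} = \left(\left(4 + 0^{2} + 11 \cdot 0\right) + \frac{67}{15}\right)^{2} = \left(\left(4 + 0 + 0\right) + \frac{67}{15}\right)^{2} = \left(4 + \frac{67}{15}\right)^{2} = \left(\frac{127}{15}\right)^{2} = \frac{16129}{225}$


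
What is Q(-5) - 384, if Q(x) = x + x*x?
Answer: -364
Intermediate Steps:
Q(x) = x + x²
Q(-5) - 384 = -5*(1 - 5) - 384 = -5*(-4) - 384 = 20 - 384 = -364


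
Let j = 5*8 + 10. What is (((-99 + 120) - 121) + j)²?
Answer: 2500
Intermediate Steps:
j = 50 (j = 40 + 10 = 50)
(((-99 + 120) - 121) + j)² = (((-99 + 120) - 121) + 50)² = ((21 - 121) + 50)² = (-100 + 50)² = (-50)² = 2500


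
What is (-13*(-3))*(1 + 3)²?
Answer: 624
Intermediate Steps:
(-13*(-3))*(1 + 3)² = 39*4² = 39*16 = 624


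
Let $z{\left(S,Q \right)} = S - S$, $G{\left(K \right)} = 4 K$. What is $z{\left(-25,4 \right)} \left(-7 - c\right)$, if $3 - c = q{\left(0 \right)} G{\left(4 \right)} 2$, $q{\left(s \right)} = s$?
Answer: $0$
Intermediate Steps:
$z{\left(S,Q \right)} = 0$
$c = 3$ ($c = 3 - 0 \cdot 4 \cdot 4 \cdot 2 = 3 - 0 \cdot 16 \cdot 2 = 3 - 0 \cdot 2 = 3 - 0 = 3 + 0 = 3$)
$z{\left(-25,4 \right)} \left(-7 - c\right) = 0 \left(-7 - 3\right) = 0 \left(-10\right) = 0$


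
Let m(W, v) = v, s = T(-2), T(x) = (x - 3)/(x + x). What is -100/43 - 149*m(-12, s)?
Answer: -32435/172 ≈ -188.58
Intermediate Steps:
T(x) = (-3 + x)/(2*x) (T(x) = (-3 + x)/((2*x)) = (-3 + x)*(1/(2*x)) = (-3 + x)/(2*x))
s = 5/4 (s = (½)*(-3 - 2)/(-2) = (½)*(-½)*(-5) = 5/4 ≈ 1.2500)
-100/43 - 149*m(-12, s) = -100/43 - 149*5/4 = -100*1/43 - 745/4 = -100/43 - 745/4 = -32435/172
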